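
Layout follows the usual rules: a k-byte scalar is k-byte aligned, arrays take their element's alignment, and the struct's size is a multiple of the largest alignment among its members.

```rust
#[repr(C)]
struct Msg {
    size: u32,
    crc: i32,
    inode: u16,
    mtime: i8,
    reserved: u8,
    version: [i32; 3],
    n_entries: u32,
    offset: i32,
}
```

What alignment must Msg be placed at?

member alignments: size=4, crc=4, inode=2, mtime=1, reserved=1, version=4, n_entries=4, offset=4
max = 4

4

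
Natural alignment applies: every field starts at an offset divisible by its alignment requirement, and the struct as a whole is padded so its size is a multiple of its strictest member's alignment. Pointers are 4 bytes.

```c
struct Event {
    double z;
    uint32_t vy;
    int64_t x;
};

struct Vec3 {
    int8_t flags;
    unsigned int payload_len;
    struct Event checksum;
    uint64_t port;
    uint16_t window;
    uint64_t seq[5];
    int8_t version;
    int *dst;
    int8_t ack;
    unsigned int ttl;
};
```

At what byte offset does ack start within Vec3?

Event: 0..8  z  (8B, 8-aligned); 8..12  vy  (4B, 4-aligned); 12..16  -- padding (4B); 16..24  x  (8B, 8-aligned); sizeof = 24, alignof = 8
0..1  flags  (1B, 1-aligned)
1..4  -- padding (3B)
4..8  payload_len  (4B, 4-aligned)
8..32  checksum  (24B, 8-aligned)
32..40  port  (8B, 8-aligned)
40..42  window  (2B, 2-aligned)
42..48  -- padding (6B)
48..88  seq  (40B, 8-aligned)
88..89  version  (1B, 1-aligned)
89..92  -- padding (3B)
92..96  dst  (4B, 4-aligned)
96..97  ack  (1B, 1-aligned)

96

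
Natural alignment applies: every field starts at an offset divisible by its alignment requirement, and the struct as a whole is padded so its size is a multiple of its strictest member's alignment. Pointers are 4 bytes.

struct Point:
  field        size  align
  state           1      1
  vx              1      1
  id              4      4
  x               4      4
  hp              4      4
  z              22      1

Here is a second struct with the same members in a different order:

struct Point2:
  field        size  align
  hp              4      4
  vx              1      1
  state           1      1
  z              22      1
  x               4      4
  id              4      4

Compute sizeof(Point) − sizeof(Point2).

state at 0 (size 1, align 1) → ends 1
vx at 1 (size 1, align 1) → ends 2
pad 2 to align 4 for id
id at 4 (size 4, align 4) → ends 8
x at 8 (size 4, align 4) → ends 12
hp at 12 (size 4, align 4) → ends 16
z at 16 (size 22, align 1) → ends 38
tail pad 2 to reach multiple of 4
total 40 bytes, alignment 4
— Point2 —
hp at 0 (size 4, align 4) → ends 4
vx at 4 (size 1, align 1) → ends 5
state at 5 (size 1, align 1) → ends 6
z at 6 (size 22, align 1) → ends 28
x at 28 (size 4, align 4) → ends 32
id at 32 (size 4, align 4) → ends 36
total 36 bytes, alignment 4
40 − 36 = 4

4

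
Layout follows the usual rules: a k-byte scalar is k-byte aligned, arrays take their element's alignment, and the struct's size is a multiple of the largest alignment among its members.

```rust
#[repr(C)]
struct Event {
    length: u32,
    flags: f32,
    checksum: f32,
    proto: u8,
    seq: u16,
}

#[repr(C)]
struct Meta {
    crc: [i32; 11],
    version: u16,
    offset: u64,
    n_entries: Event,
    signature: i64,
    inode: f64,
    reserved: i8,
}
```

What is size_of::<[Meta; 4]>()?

384

Event: @0: length [4B, align 4] → 4; @4: flags [4B, align 4] → 8; @8: checksum [4B, align 4] → 12; @12: proto [1B, align 1] → 13; +1 pad (align 2); @14: seq [2B, align 2] → 16; size 16, align 4
@0: crc [44B, align 4] → 44
@44: version [2B, align 2] → 46
+2 pad (align 8)
@48: offset [8B, align 8] → 56
@56: n_entries [16B, align 4] → 72
@72: signature [8B, align 8] → 80
@80: inode [8B, align 8] → 88
@88: reserved [1B, align 1] → 89
+7 tail pad (align 8)
size 96, align 8
array of 4: 4 × 96 = 384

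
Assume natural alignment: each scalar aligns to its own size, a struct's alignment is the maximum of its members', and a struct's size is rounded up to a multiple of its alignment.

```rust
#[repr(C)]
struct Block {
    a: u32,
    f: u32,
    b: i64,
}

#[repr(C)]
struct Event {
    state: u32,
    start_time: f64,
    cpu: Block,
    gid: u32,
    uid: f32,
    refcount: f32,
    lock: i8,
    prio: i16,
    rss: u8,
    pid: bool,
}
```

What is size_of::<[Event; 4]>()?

Block: @0: a [4B, align 4] → 4; @4: f [4B, align 4] → 8; @8: b [8B, align 8] → 16; size 16, align 8
@0: state [4B, align 4] → 4
+4 pad (align 8)
@8: start_time [8B, align 8] → 16
@16: cpu [16B, align 8] → 32
@32: gid [4B, align 4] → 36
@36: uid [4B, align 4] → 40
@40: refcount [4B, align 4] → 44
@44: lock [1B, align 1] → 45
+1 pad (align 2)
@46: prio [2B, align 2] → 48
@48: rss [1B, align 1] → 49
@49: pid [1B, align 1] → 50
+6 tail pad (align 8)
size 56, align 8
array of 4: 4 × 56 = 224

224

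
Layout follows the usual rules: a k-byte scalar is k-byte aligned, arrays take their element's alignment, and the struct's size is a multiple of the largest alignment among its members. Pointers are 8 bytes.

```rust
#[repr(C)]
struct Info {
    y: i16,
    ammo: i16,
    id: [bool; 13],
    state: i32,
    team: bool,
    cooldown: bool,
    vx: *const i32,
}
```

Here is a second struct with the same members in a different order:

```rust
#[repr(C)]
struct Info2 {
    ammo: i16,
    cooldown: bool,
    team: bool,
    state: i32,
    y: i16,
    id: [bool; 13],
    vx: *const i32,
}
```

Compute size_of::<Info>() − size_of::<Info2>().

0..2  y  (2B, 2-aligned)
2..4  ammo  (2B, 2-aligned)
4..17  id  (13B, 1-aligned)
17..20  -- padding (3B)
20..24  state  (4B, 4-aligned)
24..25  team  (1B, 1-aligned)
25..26  cooldown  (1B, 1-aligned)
26..32  -- padding (6B)
32..40  vx  (8B, 8-aligned)
sizeof = 40, alignof = 8
— Info2 —
0..2  ammo  (2B, 2-aligned)
2..3  cooldown  (1B, 1-aligned)
3..4  team  (1B, 1-aligned)
4..8  state  (4B, 4-aligned)
8..10  y  (2B, 2-aligned)
10..23  id  (13B, 1-aligned)
23..24  -- padding (1B)
24..32  vx  (8B, 8-aligned)
sizeof = 32, alignof = 8
40 − 32 = 8

8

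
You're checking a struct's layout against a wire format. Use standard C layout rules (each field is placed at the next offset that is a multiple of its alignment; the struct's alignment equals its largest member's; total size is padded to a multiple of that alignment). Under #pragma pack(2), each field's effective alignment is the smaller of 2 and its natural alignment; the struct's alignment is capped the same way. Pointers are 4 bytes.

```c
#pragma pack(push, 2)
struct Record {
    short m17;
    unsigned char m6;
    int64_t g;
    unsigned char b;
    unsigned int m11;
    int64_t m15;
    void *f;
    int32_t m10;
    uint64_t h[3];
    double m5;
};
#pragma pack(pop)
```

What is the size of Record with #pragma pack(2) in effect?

@0: m17 [2B, align 2] → 2
@2: m6 [1B, align 1] → 3
+1 pad (align 2)
@4: g [8B, align 2] → 12
@12: b [1B, align 1] → 13
+1 pad (align 2)
@14: m11 [4B, align 2] → 18
@18: m15 [8B, align 2] → 26
@26: f [4B, align 2] → 30
@30: m10 [4B, align 2] → 34
@34: h [24B, align 2] → 58
@58: m5 [8B, align 2] → 66
size 66, align 2

66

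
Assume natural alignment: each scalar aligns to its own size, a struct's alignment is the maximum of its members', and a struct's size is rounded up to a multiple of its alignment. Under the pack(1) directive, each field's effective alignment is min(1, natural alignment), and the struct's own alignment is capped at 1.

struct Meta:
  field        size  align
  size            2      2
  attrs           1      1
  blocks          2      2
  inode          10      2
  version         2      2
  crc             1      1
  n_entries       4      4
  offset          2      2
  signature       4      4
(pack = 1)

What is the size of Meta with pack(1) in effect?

28

size at 0 (size 2, align 1) → ends 2
attrs at 2 (size 1, align 1) → ends 3
blocks at 3 (size 2, align 1) → ends 5
inode at 5 (size 10, align 1) → ends 15
version at 15 (size 2, align 1) → ends 17
crc at 17 (size 1, align 1) → ends 18
n_entries at 18 (size 4, align 1) → ends 22
offset at 22 (size 2, align 1) → ends 24
signature at 24 (size 4, align 1) → ends 28
total 28 bytes, alignment 1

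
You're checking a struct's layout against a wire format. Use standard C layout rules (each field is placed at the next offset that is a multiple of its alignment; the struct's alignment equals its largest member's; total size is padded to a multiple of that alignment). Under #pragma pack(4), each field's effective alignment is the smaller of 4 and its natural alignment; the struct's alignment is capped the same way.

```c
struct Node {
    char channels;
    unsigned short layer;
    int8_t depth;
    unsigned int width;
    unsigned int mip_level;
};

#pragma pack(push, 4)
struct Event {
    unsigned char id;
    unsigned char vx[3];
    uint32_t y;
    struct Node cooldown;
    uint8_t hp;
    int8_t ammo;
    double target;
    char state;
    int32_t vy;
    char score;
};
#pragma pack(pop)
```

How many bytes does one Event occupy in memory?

Node: 0..1  channels  (1B, 1-aligned); 1..2  -- padding (1B); 2..4  layer  (2B, 2-aligned); 4..5  depth  (1B, 1-aligned); 5..8  -- padding (3B); 8..12  width  (4B, 4-aligned); 12..16  mip_level  (4B, 4-aligned); sizeof = 16, alignof = 4
0..1  id  (1B, 1-aligned)
1..4  vx  (3B, 1-aligned)
4..8  y  (4B, 4-aligned)
8..24  cooldown  (16B, 4-aligned)
24..25  hp  (1B, 1-aligned)
25..26  ammo  (1B, 1-aligned)
26..28  -- padding (2B)
28..36  target  (8B, 4-aligned)
36..37  state  (1B, 1-aligned)
37..40  -- padding (3B)
40..44  vy  (4B, 4-aligned)
44..45  score  (1B, 1-aligned)
45..48  -- tail padding (3B)
sizeof = 48, alignof = 4

48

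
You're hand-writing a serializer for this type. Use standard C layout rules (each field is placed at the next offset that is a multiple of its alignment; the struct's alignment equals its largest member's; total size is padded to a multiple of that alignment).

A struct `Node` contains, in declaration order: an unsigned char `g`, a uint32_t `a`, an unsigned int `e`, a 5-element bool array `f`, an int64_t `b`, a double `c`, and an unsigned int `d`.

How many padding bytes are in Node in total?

g at 0 (size 1, align 1) → ends 1
pad 3 to align 4 for a
a at 4 (size 4, align 4) → ends 8
e at 8 (size 4, align 4) → ends 12
f at 12 (size 5, align 1) → ends 17
pad 7 to align 8 for b
b at 24 (size 8, align 8) → ends 32
c at 32 (size 8, align 8) → ends 40
d at 40 (size 4, align 4) → ends 44
tail pad 4 to reach multiple of 8
total 48 bytes, alignment 8
data bytes 34, size 48 → padding 14

14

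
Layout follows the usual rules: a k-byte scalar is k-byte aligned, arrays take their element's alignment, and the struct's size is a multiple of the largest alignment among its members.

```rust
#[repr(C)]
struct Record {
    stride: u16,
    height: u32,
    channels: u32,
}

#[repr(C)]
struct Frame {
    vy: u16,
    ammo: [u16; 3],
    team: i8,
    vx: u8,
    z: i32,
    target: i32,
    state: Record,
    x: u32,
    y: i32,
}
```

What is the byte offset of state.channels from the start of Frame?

Record: stride at 0 (size 2, align 2) → ends 2; pad 2 to align 4 for height; height at 4 (size 4, align 4) → ends 8; channels at 8 (size 4, align 4) → ends 12; total 12 bytes, alignment 4
vy at 0 (size 2, align 2) → ends 2
ammo at 2 (size 6, align 2) → ends 8
team at 8 (size 1, align 1) → ends 9
vx at 9 (size 1, align 1) → ends 10
pad 2 to align 4 for z
z at 12 (size 4, align 4) → ends 16
target at 16 (size 4, align 4) → ends 20
state at 20 (size 12, align 4) → ends 32
within Record: channels at 8
20 + 8 = 28

28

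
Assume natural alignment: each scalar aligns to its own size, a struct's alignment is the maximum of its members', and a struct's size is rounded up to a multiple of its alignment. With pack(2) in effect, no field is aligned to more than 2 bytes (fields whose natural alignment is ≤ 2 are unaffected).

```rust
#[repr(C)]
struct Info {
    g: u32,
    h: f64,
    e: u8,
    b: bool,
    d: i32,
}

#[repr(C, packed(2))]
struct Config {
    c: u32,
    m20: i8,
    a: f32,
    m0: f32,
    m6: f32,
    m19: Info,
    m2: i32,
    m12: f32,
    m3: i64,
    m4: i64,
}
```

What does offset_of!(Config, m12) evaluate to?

Info: g at 0 (size 4, align 4) → ends 4; pad 4 to align 8 for h; h at 8 (size 8, align 8) → ends 16; e at 16 (size 1, align 1) → ends 17; b at 17 (size 1, align 1) → ends 18; pad 2 to align 4 for d; d at 20 (size 4, align 4) → ends 24; total 24 bytes, alignment 8
c at 0 (size 4, align 2) → ends 4
m20 at 4 (size 1, align 1) → ends 5
pad 1 to align 2 for a
a at 6 (size 4, align 2) → ends 10
m0 at 10 (size 4, align 2) → ends 14
m6 at 14 (size 4, align 2) → ends 18
m19 at 18 (size 24, align 2) → ends 42
m2 at 42 (size 4, align 2) → ends 46
m12 at 46 (size 4, align 2) → ends 50

46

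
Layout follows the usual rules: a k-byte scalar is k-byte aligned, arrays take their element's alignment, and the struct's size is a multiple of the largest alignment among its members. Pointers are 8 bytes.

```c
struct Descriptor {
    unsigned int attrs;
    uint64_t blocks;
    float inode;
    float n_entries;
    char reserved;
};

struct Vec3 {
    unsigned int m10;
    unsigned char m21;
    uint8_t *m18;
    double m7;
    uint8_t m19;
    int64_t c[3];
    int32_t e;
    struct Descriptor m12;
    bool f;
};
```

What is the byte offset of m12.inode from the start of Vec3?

80

Descriptor: attrs at 0 (size 4, align 4) → ends 4; pad 4 to align 8 for blocks; blocks at 8 (size 8, align 8) → ends 16; inode at 16 (size 4, align 4) → ends 20; n_entries at 20 (size 4, align 4) → ends 24; reserved at 24 (size 1, align 1) → ends 25; tail pad 7 to reach multiple of 8; total 32 bytes, alignment 8
m10 at 0 (size 4, align 4) → ends 4
m21 at 4 (size 1, align 1) → ends 5
pad 3 to align 8 for m18
m18 at 8 (size 8, align 8) → ends 16
m7 at 16 (size 8, align 8) → ends 24
m19 at 24 (size 1, align 1) → ends 25
pad 7 to align 8 for c
c at 32 (size 24, align 8) → ends 56
e at 56 (size 4, align 4) → ends 60
pad 4 to align 8 for m12
m12 at 64 (size 32, align 8) → ends 96
within Descriptor: inode at 16
64 + 16 = 80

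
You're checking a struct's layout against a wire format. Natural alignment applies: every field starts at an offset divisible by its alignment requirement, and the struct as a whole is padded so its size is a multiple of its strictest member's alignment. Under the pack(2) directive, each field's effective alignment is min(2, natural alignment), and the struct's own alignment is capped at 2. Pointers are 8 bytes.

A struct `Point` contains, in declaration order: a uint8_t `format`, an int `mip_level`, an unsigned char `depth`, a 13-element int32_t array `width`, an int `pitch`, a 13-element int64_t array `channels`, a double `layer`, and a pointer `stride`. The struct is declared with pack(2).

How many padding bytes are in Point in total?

@0: format [1B, align 1] → 1
+1 pad (align 2)
@2: mip_level [4B, align 2] → 6
@6: depth [1B, align 1] → 7
+1 pad (align 2)
@8: width [52B, align 2] → 60
@60: pitch [4B, align 2] → 64
@64: channels [104B, align 2] → 168
@168: layer [8B, align 2] → 176
@176: stride [8B, align 2] → 184
size 184, align 2
data bytes 182, size 184 → padding 2

2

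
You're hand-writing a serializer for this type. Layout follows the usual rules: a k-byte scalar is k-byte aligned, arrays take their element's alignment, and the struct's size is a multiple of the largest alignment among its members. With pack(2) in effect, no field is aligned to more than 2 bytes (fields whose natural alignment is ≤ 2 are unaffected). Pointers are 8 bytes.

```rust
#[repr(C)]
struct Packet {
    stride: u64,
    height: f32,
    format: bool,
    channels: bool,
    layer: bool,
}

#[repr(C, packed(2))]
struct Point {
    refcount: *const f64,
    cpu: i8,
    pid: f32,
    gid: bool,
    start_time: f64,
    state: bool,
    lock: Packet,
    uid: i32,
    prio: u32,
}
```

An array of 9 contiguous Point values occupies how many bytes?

450

Packet: 0..8  stride  (8B, 8-aligned); 8..12  height  (4B, 4-aligned); 12..13  format  (1B, 1-aligned); 13..14  channels  (1B, 1-aligned); 14..15  layer  (1B, 1-aligned); 15..16  -- tail padding (1B); sizeof = 16, alignof = 8
0..8  refcount  (8B, 2-aligned)
8..9  cpu  (1B, 1-aligned)
9..10  -- padding (1B)
10..14  pid  (4B, 2-aligned)
14..15  gid  (1B, 1-aligned)
15..16  -- padding (1B)
16..24  start_time  (8B, 2-aligned)
24..25  state  (1B, 1-aligned)
25..26  -- padding (1B)
26..42  lock  (16B, 2-aligned)
42..46  uid  (4B, 2-aligned)
46..50  prio  (4B, 2-aligned)
sizeof = 50, alignof = 2
array of 9: 9 × 50 = 450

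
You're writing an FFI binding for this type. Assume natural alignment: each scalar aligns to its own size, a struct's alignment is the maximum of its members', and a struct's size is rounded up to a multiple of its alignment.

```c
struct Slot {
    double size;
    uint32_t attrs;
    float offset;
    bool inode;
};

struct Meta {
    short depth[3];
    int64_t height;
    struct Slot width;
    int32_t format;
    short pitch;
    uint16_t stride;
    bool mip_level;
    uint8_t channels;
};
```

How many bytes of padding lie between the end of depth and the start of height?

2

Slot: 0..8  size  (8B, 8-aligned); 8..12  attrs  (4B, 4-aligned); 12..16  offset  (4B, 4-aligned); 16..17  inode  (1B, 1-aligned); 17..24  -- tail padding (7B); sizeof = 24, alignof = 8
0..6  depth  (6B, 2-aligned)
6..8  -- padding (2B)
8..16  height  (8B, 8-aligned)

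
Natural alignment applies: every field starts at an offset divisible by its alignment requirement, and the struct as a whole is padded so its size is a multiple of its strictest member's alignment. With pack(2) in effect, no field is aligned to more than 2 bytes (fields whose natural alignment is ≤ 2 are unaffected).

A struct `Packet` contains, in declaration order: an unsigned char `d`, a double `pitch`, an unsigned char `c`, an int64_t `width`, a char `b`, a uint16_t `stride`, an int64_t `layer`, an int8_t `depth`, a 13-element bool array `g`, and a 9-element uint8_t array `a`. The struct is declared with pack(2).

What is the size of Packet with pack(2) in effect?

d at 0 (size 1, align 1) → ends 1
pad 1 to align 2 for pitch
pitch at 2 (size 8, align 2) → ends 10
c at 10 (size 1, align 1) → ends 11
pad 1 to align 2 for width
width at 12 (size 8, align 2) → ends 20
b at 20 (size 1, align 1) → ends 21
pad 1 to align 2 for stride
stride at 22 (size 2, align 2) → ends 24
layer at 24 (size 8, align 2) → ends 32
depth at 32 (size 1, align 1) → ends 33
g at 33 (size 13, align 1) → ends 46
a at 46 (size 9, align 1) → ends 55
tail pad 1 to reach multiple of 2
total 56 bytes, alignment 2

56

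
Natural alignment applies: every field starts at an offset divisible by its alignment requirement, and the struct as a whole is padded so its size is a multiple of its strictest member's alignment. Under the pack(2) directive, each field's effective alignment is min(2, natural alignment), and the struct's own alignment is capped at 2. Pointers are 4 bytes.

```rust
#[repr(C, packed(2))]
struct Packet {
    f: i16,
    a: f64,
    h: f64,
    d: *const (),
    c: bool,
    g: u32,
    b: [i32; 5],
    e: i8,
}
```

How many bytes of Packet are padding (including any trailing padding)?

2

@0: f [2B, align 2] → 2
@2: a [8B, align 2] → 10
@10: h [8B, align 2] → 18
@18: d [4B, align 2] → 22
@22: c [1B, align 1] → 23
+1 pad (align 2)
@24: g [4B, align 2] → 28
@28: b [20B, align 2] → 48
@48: e [1B, align 1] → 49
+1 tail pad (align 2)
size 50, align 2
data bytes 48, size 50 → padding 2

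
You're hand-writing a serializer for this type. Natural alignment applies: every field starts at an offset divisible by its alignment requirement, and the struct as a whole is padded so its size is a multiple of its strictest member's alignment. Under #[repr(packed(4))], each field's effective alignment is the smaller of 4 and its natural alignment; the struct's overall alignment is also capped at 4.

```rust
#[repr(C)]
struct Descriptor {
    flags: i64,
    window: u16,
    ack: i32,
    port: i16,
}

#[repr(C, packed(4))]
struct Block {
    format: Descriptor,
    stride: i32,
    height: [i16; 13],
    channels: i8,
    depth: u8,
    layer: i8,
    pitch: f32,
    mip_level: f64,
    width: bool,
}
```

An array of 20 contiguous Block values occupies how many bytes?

1520

Descriptor: @0: flags [8B, align 8] → 8; @8: window [2B, align 2] → 10; +2 pad (align 4); @12: ack [4B, align 4] → 16; @16: port [2B, align 2] → 18; +6 tail pad (align 8); size 24, align 8
@0: format [24B, align 4] → 24
@24: stride [4B, align 4] → 28
@28: height [26B, align 2] → 54
@54: channels [1B, align 1] → 55
@55: depth [1B, align 1] → 56
@56: layer [1B, align 1] → 57
+3 pad (align 4)
@60: pitch [4B, align 4] → 64
@64: mip_level [8B, align 4] → 72
@72: width [1B, align 1] → 73
+3 tail pad (align 4)
size 76, align 4
array of 20: 20 × 76 = 1520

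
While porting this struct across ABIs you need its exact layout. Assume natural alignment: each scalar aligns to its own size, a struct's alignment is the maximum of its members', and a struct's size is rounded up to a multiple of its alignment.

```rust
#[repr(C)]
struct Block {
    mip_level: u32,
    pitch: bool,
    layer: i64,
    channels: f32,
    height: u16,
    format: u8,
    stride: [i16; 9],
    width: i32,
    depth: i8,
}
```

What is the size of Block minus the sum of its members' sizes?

mip_level at 0 (size 4, align 4) → ends 4
pitch at 4 (size 1, align 1) → ends 5
pad 3 to align 8 for layer
layer at 8 (size 8, align 8) → ends 16
channels at 16 (size 4, align 4) → ends 20
height at 20 (size 2, align 2) → ends 22
format at 22 (size 1, align 1) → ends 23
pad 1 to align 2 for stride
stride at 24 (size 18, align 2) → ends 42
pad 2 to align 4 for width
width at 44 (size 4, align 4) → ends 48
depth at 48 (size 1, align 1) → ends 49
tail pad 7 to reach multiple of 8
total 56 bytes, alignment 8
data bytes 43, size 56 → padding 13

13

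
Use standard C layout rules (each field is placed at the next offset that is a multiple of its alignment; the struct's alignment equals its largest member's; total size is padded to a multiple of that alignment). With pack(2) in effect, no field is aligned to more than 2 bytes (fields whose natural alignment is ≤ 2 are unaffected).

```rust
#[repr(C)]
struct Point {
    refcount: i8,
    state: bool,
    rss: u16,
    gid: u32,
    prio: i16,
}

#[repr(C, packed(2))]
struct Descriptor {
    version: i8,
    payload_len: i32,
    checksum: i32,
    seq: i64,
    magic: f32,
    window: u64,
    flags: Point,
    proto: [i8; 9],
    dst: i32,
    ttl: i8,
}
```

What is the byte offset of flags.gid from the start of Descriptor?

Point: 0..1  refcount  (1B, 1-aligned); 1..2  state  (1B, 1-aligned); 2..4  rss  (2B, 2-aligned); 4..8  gid  (4B, 4-aligned); 8..10  prio  (2B, 2-aligned); 10..12  -- tail padding (2B); sizeof = 12, alignof = 4
0..1  version  (1B, 1-aligned)
1..2  -- padding (1B)
2..6  payload_len  (4B, 2-aligned)
6..10  checksum  (4B, 2-aligned)
10..18  seq  (8B, 2-aligned)
18..22  magic  (4B, 2-aligned)
22..30  window  (8B, 2-aligned)
30..42  flags  (12B, 2-aligned)
within Point: gid at 4
30 + 4 = 34

34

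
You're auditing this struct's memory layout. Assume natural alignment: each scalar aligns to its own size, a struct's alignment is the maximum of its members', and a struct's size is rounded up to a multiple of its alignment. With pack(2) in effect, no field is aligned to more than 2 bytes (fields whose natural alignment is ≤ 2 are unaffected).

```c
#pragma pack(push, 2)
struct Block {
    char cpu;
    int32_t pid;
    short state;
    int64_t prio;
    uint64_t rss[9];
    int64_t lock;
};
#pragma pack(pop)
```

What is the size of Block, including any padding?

cpu at 0 (size 1, align 1) → ends 1
pad 1 to align 2 for pid
pid at 2 (size 4, align 2) → ends 6
state at 6 (size 2, align 2) → ends 8
prio at 8 (size 8, align 2) → ends 16
rss at 16 (size 72, align 2) → ends 88
lock at 88 (size 8, align 2) → ends 96
total 96 bytes, alignment 2

96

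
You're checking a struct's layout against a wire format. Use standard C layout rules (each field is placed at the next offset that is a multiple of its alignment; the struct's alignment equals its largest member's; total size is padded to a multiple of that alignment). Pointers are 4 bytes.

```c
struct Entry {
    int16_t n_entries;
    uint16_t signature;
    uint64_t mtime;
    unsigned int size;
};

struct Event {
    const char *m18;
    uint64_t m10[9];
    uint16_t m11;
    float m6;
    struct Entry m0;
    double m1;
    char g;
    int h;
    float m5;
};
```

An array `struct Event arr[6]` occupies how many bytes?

Entry: n_entries at 0 (size 2, align 2) → ends 2; signature at 2 (size 2, align 2) → ends 4; pad 4 to align 8 for mtime; mtime at 8 (size 8, align 8) → ends 16; size at 16 (size 4, align 4) → ends 20; tail pad 4 to reach multiple of 8; total 24 bytes, alignment 8
m18 at 0 (size 4, align 4) → ends 4
pad 4 to align 8 for m10
m10 at 8 (size 72, align 8) → ends 80
m11 at 80 (size 2, align 2) → ends 82
pad 2 to align 4 for m6
m6 at 84 (size 4, align 4) → ends 88
m0 at 88 (size 24, align 8) → ends 112
m1 at 112 (size 8, align 8) → ends 120
g at 120 (size 1, align 1) → ends 121
pad 3 to align 4 for h
h at 124 (size 4, align 4) → ends 128
m5 at 128 (size 4, align 4) → ends 132
tail pad 4 to reach multiple of 8
total 136 bytes, alignment 8
array of 6: 6 × 136 = 816

816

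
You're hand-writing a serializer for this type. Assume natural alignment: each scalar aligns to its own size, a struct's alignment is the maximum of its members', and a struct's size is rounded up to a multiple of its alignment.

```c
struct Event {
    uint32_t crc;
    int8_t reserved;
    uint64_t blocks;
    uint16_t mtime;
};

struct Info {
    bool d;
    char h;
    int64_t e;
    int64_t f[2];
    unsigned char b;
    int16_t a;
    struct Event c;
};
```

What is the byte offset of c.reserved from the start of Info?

Event: crc at 0 (size 4, align 4) → ends 4; reserved at 4 (size 1, align 1) → ends 5; pad 3 to align 8 for blocks; blocks at 8 (size 8, align 8) → ends 16; mtime at 16 (size 2, align 2) → ends 18; tail pad 6 to reach multiple of 8; total 24 bytes, alignment 8
d at 0 (size 1, align 1) → ends 1
h at 1 (size 1, align 1) → ends 2
pad 6 to align 8 for e
e at 8 (size 8, align 8) → ends 16
f at 16 (size 16, align 8) → ends 32
b at 32 (size 1, align 1) → ends 33
pad 1 to align 2 for a
a at 34 (size 2, align 2) → ends 36
pad 4 to align 8 for c
c at 40 (size 24, align 8) → ends 64
within Event: reserved at 4
40 + 4 = 44

44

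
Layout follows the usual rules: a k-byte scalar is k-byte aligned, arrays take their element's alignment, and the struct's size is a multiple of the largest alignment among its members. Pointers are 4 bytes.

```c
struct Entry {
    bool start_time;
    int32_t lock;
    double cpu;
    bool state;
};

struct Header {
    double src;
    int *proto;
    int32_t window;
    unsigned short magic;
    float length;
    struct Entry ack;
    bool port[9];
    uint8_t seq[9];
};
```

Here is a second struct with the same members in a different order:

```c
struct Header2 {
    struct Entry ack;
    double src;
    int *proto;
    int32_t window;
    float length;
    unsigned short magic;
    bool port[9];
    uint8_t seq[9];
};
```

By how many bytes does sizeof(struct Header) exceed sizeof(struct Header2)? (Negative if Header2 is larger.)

Entry: 0..1  start_time  (1B, 1-aligned); 1..4  -- padding (3B); 4..8  lock  (4B, 4-aligned); 8..16  cpu  (8B, 8-aligned); 16..17  state  (1B, 1-aligned); 17..24  -- tail padding (7B); sizeof = 24, alignof = 8
0..8  src  (8B, 8-aligned)
8..12  proto  (4B, 4-aligned)
12..16  window  (4B, 4-aligned)
16..18  magic  (2B, 2-aligned)
18..20  -- padding (2B)
20..24  length  (4B, 4-aligned)
24..48  ack  (24B, 8-aligned)
48..57  port  (9B, 1-aligned)
57..66  seq  (9B, 1-aligned)
66..72  -- tail padding (6B)
sizeof = 72, alignof = 8
— Header2 —
0..24  ack  (24B, 8-aligned)
24..32  src  (8B, 8-aligned)
32..36  proto  (4B, 4-aligned)
36..40  window  (4B, 4-aligned)
40..44  length  (4B, 4-aligned)
44..46  magic  (2B, 2-aligned)
46..55  port  (9B, 1-aligned)
55..64  seq  (9B, 1-aligned)
sizeof = 64, alignof = 8
72 − 64 = 8

8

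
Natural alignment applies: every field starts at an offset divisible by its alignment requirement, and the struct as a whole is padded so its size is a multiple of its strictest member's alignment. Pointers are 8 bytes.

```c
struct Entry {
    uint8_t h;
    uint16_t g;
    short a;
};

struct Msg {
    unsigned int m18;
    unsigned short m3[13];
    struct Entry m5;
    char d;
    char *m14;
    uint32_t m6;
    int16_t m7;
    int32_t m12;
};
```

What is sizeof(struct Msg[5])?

320

Entry: h at 0 (size 1, align 1) → ends 1; pad 1 to align 2 for g; g at 2 (size 2, align 2) → ends 4; a at 4 (size 2, align 2) → ends 6; total 6 bytes, alignment 2
m18 at 0 (size 4, align 4) → ends 4
m3 at 4 (size 26, align 2) → ends 30
m5 at 30 (size 6, align 2) → ends 36
d at 36 (size 1, align 1) → ends 37
pad 3 to align 8 for m14
m14 at 40 (size 8, align 8) → ends 48
m6 at 48 (size 4, align 4) → ends 52
m7 at 52 (size 2, align 2) → ends 54
pad 2 to align 4 for m12
m12 at 56 (size 4, align 4) → ends 60
tail pad 4 to reach multiple of 8
total 64 bytes, alignment 8
array of 5: 5 × 64 = 320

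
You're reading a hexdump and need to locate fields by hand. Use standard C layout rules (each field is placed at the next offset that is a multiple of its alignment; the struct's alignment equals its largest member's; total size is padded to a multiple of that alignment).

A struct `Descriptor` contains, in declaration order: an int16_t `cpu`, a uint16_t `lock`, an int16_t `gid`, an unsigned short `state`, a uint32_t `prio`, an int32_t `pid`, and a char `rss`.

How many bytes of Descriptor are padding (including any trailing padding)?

cpu at 0 (size 2, align 2) → ends 2
lock at 2 (size 2, align 2) → ends 4
gid at 4 (size 2, align 2) → ends 6
state at 6 (size 2, align 2) → ends 8
prio at 8 (size 4, align 4) → ends 12
pid at 12 (size 4, align 4) → ends 16
rss at 16 (size 1, align 1) → ends 17
tail pad 3 to reach multiple of 4
total 20 bytes, alignment 4
data bytes 17, size 20 → padding 3

3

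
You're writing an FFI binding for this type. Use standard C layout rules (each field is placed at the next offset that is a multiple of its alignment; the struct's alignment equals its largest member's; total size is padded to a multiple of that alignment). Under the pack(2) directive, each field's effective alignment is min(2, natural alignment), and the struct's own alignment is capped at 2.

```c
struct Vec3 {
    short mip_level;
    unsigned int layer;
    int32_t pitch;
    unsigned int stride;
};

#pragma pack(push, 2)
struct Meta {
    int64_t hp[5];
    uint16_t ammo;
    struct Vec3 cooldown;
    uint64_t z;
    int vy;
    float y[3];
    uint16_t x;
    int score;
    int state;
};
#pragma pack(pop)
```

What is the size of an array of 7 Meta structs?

644

Vec3: @0: mip_level [2B, align 2] → 2; +2 pad (align 4); @4: layer [4B, align 4] → 8; @8: pitch [4B, align 4] → 12; @12: stride [4B, align 4] → 16; size 16, align 4
@0: hp [40B, align 2] → 40
@40: ammo [2B, align 2] → 42
@42: cooldown [16B, align 2] → 58
@58: z [8B, align 2] → 66
@66: vy [4B, align 2] → 70
@70: y [12B, align 2] → 82
@82: x [2B, align 2] → 84
@84: score [4B, align 2] → 88
@88: state [4B, align 2] → 92
size 92, align 2
array of 7: 7 × 92 = 644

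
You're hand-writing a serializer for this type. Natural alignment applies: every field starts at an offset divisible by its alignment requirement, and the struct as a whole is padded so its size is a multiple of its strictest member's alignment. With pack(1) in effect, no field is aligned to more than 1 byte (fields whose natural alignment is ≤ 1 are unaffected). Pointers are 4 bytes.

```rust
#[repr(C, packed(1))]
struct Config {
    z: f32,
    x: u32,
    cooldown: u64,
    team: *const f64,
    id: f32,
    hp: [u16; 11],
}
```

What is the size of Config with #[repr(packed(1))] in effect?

46

0..4  z  (4B, 1-aligned)
4..8  x  (4B, 1-aligned)
8..16  cooldown  (8B, 1-aligned)
16..20  team  (4B, 1-aligned)
20..24  id  (4B, 1-aligned)
24..46  hp  (22B, 1-aligned)
sizeof = 46, alignof = 1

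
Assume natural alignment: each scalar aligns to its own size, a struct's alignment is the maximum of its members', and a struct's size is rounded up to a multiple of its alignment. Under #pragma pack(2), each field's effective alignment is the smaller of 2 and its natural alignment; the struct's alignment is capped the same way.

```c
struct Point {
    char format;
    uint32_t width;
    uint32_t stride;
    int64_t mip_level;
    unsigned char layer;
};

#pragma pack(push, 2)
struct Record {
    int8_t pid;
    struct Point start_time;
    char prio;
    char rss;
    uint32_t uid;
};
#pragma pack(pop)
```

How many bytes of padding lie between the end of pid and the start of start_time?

1

Point: @0: format [1B, align 1] → 1; +3 pad (align 4); @4: width [4B, align 4] → 8; @8: stride [4B, align 4] → 12; +4 pad (align 8); @16: mip_level [8B, align 8] → 24; @24: layer [1B, align 1] → 25; +7 tail pad (align 8); size 32, align 8
@0: pid [1B, align 1] → 1
+1 pad (align 2)
@2: start_time [32B, align 2] → 34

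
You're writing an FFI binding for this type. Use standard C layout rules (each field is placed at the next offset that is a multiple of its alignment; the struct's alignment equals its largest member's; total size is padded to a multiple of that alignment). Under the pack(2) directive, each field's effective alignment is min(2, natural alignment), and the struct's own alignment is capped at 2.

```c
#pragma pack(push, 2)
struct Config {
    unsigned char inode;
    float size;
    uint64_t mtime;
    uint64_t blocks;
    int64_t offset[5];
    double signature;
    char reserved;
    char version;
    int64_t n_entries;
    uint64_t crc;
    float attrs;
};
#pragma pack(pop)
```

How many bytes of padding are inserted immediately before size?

1

inode at 0 (size 1, align 1) → ends 1
pad 1 to align 2 for size
size at 2 (size 4, align 2) → ends 6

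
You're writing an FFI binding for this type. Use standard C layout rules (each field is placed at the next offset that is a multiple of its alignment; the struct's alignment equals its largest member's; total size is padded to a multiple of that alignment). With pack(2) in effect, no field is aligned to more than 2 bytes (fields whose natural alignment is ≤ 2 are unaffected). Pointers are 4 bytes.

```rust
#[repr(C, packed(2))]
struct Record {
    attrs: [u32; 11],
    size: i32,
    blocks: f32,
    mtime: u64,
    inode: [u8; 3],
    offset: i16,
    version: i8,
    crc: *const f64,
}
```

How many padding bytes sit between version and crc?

1

@0: attrs [44B, align 2] → 44
@44: size [4B, align 2] → 48
@48: blocks [4B, align 2] → 52
@52: mtime [8B, align 2] → 60
@60: inode [3B, align 1] → 63
+1 pad (align 2)
@64: offset [2B, align 2] → 66
@66: version [1B, align 1] → 67
+1 pad (align 2)
@68: crc [4B, align 2] → 72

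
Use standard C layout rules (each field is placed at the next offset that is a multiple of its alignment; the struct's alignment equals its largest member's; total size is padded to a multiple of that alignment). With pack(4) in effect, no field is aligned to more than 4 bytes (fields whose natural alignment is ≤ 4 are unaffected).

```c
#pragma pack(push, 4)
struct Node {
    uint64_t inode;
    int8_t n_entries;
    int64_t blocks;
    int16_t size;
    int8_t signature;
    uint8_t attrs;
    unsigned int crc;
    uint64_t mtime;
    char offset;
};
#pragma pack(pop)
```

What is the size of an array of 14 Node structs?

560

0..8  inode  (8B, 4-aligned)
8..9  n_entries  (1B, 1-aligned)
9..12  -- padding (3B)
12..20  blocks  (8B, 4-aligned)
20..22  size  (2B, 2-aligned)
22..23  signature  (1B, 1-aligned)
23..24  attrs  (1B, 1-aligned)
24..28  crc  (4B, 4-aligned)
28..36  mtime  (8B, 4-aligned)
36..37  offset  (1B, 1-aligned)
37..40  -- tail padding (3B)
sizeof = 40, alignof = 4
array of 14: 14 × 40 = 560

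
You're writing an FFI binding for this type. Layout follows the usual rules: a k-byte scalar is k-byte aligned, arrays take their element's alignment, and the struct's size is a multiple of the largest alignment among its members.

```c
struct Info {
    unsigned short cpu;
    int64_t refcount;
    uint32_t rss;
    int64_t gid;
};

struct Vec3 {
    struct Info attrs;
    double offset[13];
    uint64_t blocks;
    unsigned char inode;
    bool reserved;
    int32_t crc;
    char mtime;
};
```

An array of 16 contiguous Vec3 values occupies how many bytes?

Info: @0: cpu [2B, align 2] → 2; +6 pad (align 8); @8: refcount [8B, align 8] → 16; @16: rss [4B, align 4] → 20; +4 pad (align 8); @24: gid [8B, align 8] → 32; size 32, align 8
@0: attrs [32B, align 8] → 32
@32: offset [104B, align 8] → 136
@136: blocks [8B, align 8] → 144
@144: inode [1B, align 1] → 145
@145: reserved [1B, align 1] → 146
+2 pad (align 4)
@148: crc [4B, align 4] → 152
@152: mtime [1B, align 1] → 153
+7 tail pad (align 8)
size 160, align 8
array of 16: 16 × 160 = 2560

2560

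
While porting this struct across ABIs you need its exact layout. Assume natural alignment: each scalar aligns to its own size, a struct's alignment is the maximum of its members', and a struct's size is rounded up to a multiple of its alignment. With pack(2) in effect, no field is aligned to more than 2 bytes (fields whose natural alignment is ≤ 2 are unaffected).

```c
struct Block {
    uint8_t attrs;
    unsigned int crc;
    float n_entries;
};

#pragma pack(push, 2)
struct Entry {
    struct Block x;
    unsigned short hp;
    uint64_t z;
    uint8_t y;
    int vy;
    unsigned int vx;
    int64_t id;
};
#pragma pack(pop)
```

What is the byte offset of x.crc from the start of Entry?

4

Block: 0..1  attrs  (1B, 1-aligned); 1..4  -- padding (3B); 4..8  crc  (4B, 4-aligned); 8..12  n_entries  (4B, 4-aligned); sizeof = 12, alignof = 4
0..12  x  (12B, 2-aligned)
within Block: crc at 4
0 + 4 = 4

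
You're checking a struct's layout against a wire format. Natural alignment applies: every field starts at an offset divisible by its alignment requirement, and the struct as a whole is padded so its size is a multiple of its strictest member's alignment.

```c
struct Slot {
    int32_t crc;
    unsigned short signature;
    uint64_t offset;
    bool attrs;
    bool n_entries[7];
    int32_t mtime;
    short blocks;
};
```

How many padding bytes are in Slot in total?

@0: crc [4B, align 4] → 4
@4: signature [2B, align 2] → 6
+2 pad (align 8)
@8: offset [8B, align 8] → 16
@16: attrs [1B, align 1] → 17
@17: n_entries [7B, align 1] → 24
@24: mtime [4B, align 4] → 28
@28: blocks [2B, align 2] → 30
+2 tail pad (align 8)
size 32, align 8
data bytes 28, size 32 → padding 4

4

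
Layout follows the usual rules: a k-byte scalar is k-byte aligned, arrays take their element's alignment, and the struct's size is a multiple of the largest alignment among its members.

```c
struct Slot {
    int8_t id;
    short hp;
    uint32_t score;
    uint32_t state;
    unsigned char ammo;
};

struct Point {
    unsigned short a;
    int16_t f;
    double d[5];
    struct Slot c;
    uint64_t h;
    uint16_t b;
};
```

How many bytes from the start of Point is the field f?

2

Slot: @0: id [1B, align 1] → 1; +1 pad (align 2); @2: hp [2B, align 2] → 4; @4: score [4B, align 4] → 8; @8: state [4B, align 4] → 12; @12: ammo [1B, align 1] → 13; +3 tail pad (align 4); size 16, align 4
@0: a [2B, align 2] → 2
@2: f [2B, align 2] → 4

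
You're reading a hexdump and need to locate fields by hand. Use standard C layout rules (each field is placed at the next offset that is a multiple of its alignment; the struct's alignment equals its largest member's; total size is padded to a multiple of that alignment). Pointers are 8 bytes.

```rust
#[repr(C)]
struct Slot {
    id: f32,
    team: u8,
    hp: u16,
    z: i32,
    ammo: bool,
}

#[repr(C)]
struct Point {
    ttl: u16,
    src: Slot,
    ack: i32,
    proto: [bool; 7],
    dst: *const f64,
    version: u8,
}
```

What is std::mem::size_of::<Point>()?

48 bytes

Slot: 0..4  id  (4B, 4-aligned); 4..5  team  (1B, 1-aligned); 5..6  -- padding (1B); 6..8  hp  (2B, 2-aligned); 8..12  z  (4B, 4-aligned); 12..13  ammo  (1B, 1-aligned); 13..16  -- tail padding (3B); sizeof = 16, alignof = 4
0..2  ttl  (2B, 2-aligned)
2..4  -- padding (2B)
4..20  src  (16B, 4-aligned)
20..24  ack  (4B, 4-aligned)
24..31  proto  (7B, 1-aligned)
31..32  -- padding (1B)
32..40  dst  (8B, 8-aligned)
40..41  version  (1B, 1-aligned)
41..48  -- tail padding (7B)
sizeof = 48, alignof = 8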